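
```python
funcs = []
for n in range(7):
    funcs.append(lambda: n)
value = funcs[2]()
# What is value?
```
6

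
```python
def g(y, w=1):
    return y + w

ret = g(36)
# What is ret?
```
37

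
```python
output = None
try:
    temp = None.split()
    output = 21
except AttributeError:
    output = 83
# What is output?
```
83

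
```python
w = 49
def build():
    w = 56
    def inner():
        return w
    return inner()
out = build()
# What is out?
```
56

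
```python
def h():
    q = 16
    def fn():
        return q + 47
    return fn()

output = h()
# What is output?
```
63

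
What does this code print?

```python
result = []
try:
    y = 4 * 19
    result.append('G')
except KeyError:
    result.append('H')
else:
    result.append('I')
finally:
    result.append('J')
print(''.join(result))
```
GIJ

else runs before finally when no exception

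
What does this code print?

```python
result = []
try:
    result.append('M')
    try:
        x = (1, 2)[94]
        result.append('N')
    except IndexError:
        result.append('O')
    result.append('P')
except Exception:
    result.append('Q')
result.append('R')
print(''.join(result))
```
MOPR

Inner exception caught by inner handler, outer continues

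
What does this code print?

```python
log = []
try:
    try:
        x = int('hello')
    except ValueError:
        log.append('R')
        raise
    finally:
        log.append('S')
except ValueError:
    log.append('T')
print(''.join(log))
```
RST

finally runs before re-raised exception propagates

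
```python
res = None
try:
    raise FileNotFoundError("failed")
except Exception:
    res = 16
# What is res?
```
16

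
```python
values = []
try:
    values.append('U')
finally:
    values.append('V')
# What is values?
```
['U', 'V']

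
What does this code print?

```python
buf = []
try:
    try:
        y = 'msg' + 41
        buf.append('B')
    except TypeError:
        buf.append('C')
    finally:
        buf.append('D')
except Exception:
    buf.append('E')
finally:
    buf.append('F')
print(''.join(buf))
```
CDF

Both finally blocks run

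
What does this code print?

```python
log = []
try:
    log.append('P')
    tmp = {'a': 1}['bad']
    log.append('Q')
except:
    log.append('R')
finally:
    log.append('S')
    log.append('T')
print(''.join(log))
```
PRST

Code before exception runs, then except, then all of finally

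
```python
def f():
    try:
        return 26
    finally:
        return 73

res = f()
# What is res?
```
73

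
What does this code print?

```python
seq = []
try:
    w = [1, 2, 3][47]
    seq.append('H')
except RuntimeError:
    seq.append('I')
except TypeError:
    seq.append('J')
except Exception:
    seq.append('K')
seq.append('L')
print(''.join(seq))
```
KL

IndexError not specifically caught, falls to Exception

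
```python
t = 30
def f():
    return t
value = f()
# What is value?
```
30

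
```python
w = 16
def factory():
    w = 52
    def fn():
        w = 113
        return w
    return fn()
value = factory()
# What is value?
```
113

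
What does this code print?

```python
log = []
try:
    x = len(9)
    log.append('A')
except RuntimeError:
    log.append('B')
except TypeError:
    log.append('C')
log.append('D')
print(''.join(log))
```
CD

TypeError is caught by its specific handler, not RuntimeError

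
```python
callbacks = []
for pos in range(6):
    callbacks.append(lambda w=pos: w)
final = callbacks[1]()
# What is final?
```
1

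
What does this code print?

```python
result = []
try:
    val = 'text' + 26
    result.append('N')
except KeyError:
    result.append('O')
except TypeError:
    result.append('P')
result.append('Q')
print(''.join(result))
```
PQ

TypeError is caught by its specific handler, not KeyError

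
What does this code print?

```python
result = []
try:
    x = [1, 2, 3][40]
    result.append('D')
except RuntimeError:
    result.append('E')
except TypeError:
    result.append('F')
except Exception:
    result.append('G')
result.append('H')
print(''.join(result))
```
GH

IndexError not specifically caught, falls to Exception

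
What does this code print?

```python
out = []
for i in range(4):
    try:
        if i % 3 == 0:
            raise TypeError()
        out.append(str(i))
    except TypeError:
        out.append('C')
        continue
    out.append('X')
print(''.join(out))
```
C1X2XC

continue in except skips rest of loop body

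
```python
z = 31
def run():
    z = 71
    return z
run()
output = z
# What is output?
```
31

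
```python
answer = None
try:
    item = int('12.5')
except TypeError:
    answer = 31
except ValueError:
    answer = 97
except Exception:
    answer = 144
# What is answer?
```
97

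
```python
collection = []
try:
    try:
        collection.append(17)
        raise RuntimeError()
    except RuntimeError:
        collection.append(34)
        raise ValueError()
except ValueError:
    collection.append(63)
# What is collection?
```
[17, 34, 63]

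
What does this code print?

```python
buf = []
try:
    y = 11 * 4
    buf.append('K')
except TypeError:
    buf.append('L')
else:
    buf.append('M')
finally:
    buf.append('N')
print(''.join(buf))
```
KMN

else runs before finally when no exception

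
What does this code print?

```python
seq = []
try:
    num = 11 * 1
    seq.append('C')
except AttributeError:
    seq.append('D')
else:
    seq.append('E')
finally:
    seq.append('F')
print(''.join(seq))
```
CEF

else runs before finally when no exception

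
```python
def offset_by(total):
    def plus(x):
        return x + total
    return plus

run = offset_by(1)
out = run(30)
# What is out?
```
31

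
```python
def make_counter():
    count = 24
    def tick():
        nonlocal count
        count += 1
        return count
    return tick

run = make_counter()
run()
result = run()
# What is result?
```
26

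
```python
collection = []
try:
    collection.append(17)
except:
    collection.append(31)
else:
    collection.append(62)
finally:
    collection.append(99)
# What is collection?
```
[17, 62, 99]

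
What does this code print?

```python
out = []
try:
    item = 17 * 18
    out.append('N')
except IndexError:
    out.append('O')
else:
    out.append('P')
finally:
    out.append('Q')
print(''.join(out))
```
NPQ

else runs before finally when no exception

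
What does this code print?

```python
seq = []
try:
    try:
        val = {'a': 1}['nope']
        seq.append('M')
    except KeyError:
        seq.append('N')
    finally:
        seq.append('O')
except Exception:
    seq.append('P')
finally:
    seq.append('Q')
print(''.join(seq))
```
NOQ

Both finally blocks run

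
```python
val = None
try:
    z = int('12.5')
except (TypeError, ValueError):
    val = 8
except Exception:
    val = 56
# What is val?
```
8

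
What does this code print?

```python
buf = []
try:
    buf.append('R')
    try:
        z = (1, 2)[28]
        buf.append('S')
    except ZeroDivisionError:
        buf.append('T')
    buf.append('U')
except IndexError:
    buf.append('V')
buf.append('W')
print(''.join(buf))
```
RVW

Inner handler doesn't match, propagates to outer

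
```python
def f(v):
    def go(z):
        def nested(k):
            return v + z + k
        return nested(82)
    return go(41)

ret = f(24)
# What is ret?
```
147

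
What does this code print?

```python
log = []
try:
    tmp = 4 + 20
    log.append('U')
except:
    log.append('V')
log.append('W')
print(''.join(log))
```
UW

No exception, try block completes normally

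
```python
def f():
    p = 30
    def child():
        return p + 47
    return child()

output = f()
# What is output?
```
77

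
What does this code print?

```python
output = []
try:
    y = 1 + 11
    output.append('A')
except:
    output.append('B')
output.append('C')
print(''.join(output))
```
AC

No exception, try block completes normally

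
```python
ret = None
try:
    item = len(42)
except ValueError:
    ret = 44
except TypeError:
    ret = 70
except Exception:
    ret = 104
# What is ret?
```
70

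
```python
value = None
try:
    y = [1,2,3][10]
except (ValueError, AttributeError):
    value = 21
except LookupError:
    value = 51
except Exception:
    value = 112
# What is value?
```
51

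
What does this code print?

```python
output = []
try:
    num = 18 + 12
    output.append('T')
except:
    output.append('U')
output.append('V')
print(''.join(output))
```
TV

No exception, try block completes normally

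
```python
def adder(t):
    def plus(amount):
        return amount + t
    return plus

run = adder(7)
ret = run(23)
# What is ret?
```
30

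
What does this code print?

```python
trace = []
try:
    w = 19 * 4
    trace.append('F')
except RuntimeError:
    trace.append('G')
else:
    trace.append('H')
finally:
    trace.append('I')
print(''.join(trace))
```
FHI

else runs before finally when no exception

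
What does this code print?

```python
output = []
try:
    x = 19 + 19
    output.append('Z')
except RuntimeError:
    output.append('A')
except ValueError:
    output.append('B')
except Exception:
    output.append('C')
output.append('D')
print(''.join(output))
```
ZD

No exception, try block completes normally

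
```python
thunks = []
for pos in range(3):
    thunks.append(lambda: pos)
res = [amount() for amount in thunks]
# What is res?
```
[2, 2, 2]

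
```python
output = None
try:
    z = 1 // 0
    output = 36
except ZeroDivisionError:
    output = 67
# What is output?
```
67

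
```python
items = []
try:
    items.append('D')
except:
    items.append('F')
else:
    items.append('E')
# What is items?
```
['D', 'E']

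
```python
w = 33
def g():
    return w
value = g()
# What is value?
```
33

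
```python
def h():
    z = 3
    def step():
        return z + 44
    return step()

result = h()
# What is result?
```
47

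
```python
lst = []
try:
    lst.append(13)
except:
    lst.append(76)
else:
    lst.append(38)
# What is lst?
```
[13, 38]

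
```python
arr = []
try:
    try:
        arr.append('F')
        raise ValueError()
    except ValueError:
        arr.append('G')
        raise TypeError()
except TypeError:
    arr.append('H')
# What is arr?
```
['F', 'G', 'H']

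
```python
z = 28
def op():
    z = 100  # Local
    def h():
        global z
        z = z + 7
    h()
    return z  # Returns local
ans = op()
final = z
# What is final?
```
35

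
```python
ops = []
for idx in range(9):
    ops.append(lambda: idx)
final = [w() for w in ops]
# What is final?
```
[8, 8, 8, 8, 8, 8, 8, 8, 8]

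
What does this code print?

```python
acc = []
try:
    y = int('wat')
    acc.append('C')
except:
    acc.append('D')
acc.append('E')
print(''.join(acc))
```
DE

Exception raised in try, caught by bare except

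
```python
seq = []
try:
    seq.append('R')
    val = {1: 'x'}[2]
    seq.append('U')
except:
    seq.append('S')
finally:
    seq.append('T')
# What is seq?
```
['R', 'S', 'T']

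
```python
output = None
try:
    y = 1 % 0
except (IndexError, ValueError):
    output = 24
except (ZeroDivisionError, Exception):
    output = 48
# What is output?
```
48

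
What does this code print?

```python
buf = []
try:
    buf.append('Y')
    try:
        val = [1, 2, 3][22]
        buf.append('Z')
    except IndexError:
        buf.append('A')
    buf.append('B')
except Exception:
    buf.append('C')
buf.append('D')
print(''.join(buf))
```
YABD

Inner exception caught by inner handler, outer continues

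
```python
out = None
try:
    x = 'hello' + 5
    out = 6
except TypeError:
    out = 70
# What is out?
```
70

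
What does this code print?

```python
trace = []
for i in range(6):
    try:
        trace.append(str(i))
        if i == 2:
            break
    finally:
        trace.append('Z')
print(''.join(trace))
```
0Z1Z2Z

finally runs even when breaking out of loop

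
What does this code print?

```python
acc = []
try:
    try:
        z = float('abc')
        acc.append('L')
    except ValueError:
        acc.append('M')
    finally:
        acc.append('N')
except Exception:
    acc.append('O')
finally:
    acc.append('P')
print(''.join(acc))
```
MNP

Both finally blocks run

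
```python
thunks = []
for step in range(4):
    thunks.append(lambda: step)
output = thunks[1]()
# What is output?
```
3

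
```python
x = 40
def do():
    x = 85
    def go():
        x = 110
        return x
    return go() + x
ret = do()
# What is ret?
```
195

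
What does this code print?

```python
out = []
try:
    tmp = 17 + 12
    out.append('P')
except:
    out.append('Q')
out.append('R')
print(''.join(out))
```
PR

No exception, try block completes normally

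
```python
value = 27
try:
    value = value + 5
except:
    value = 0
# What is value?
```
32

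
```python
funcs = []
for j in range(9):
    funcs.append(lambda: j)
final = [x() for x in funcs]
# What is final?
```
[8, 8, 8, 8, 8, 8, 8, 8, 8]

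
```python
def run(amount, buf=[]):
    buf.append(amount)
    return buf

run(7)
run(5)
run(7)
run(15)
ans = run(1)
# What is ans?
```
[7, 5, 7, 15, 1]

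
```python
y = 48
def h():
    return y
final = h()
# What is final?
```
48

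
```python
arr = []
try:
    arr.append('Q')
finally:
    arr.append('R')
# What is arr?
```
['Q', 'R']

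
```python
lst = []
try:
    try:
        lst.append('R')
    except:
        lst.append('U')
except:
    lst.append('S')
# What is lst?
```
['R']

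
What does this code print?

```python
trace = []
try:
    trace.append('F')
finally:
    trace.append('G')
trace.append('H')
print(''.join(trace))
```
FGH

try/finally without except, no exception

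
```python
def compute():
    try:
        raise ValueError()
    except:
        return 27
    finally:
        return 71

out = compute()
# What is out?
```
71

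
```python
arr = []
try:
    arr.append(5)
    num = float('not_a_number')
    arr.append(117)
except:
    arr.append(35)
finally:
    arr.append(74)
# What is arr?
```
[5, 35, 74]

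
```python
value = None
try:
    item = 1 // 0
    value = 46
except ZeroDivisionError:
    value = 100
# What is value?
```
100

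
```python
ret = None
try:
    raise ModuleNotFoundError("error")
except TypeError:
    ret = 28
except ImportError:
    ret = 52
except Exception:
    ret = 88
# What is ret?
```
52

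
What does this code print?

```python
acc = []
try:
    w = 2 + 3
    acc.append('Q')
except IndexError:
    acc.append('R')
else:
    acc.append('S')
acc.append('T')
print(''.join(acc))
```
QST

else block runs when no exception occurs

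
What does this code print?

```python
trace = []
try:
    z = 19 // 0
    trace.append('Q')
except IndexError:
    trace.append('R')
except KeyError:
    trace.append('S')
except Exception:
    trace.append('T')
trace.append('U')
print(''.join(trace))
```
TU

ZeroDivisionError not specifically caught, falls to Exception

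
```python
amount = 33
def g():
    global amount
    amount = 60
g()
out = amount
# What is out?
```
60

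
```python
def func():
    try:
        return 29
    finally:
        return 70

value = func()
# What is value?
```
70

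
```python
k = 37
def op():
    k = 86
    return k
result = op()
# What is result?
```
86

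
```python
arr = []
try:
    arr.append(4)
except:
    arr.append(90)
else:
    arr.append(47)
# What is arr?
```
[4, 47]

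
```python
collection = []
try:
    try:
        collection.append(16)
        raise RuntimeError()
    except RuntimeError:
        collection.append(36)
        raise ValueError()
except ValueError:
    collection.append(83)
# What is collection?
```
[16, 36, 83]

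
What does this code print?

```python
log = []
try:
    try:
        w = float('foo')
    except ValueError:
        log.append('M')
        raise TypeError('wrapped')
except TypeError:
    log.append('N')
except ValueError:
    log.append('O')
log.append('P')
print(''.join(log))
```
MNP

TypeError raised and caught, original ValueError not re-raised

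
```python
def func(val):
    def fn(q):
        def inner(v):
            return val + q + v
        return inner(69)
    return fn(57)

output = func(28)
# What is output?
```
154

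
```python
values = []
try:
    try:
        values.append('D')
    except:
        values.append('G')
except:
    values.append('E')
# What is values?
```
['D']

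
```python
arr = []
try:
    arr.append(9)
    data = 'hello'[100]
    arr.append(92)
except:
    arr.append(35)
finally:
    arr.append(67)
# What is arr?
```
[9, 35, 67]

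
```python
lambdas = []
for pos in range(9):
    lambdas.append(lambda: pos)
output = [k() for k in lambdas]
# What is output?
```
[8, 8, 8, 8, 8, 8, 8, 8, 8]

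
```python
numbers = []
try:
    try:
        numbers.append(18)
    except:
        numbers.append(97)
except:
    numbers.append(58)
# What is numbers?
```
[18]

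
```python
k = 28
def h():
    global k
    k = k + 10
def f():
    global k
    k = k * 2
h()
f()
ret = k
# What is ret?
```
76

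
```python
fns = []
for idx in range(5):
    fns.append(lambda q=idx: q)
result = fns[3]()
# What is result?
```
3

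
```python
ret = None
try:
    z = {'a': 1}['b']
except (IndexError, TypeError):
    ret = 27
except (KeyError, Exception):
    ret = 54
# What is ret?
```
54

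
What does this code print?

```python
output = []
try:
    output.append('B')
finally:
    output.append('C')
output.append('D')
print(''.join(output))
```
BCD

try/finally without except, no exception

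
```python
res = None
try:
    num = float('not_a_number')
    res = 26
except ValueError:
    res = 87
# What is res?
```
87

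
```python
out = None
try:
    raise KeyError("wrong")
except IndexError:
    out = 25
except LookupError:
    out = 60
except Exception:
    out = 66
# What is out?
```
60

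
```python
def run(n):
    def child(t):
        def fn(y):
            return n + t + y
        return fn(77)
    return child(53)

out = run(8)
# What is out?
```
138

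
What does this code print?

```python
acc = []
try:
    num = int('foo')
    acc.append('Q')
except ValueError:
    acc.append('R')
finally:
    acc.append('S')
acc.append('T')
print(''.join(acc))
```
RST

finally always runs, even after exception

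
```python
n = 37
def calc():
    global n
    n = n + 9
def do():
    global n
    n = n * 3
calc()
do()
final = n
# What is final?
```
138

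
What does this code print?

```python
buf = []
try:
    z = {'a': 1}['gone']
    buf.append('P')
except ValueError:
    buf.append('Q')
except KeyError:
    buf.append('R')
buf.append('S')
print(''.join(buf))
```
RS

KeyError is caught by its specific handler, not ValueError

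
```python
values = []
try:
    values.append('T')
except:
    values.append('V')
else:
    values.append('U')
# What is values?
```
['T', 'U']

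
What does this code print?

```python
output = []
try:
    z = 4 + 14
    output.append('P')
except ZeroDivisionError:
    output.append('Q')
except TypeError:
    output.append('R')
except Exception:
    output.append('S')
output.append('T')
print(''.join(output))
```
PT

No exception, try block completes normally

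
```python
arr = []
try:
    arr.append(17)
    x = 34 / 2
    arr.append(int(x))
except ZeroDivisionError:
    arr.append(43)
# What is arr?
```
[17, 17]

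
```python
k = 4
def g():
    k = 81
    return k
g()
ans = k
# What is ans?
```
4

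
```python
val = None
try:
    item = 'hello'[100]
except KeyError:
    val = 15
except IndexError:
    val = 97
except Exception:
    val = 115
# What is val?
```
97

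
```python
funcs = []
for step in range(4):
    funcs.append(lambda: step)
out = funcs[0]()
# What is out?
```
3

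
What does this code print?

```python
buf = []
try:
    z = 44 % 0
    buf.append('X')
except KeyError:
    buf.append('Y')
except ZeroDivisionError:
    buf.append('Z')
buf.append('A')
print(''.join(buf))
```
ZA

ZeroDivisionError is caught by its specific handler, not KeyError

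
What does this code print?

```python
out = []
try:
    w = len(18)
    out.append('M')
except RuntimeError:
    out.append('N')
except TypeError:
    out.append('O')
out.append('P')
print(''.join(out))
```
OP

TypeError is caught by its specific handler, not RuntimeError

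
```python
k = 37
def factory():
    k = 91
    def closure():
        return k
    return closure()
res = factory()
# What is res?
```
91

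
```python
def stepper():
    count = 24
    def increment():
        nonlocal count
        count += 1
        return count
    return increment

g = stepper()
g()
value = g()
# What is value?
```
26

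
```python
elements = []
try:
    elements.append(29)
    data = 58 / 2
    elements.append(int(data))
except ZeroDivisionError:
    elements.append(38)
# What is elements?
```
[29, 29]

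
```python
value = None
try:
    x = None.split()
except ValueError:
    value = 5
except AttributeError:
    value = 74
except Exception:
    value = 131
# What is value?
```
74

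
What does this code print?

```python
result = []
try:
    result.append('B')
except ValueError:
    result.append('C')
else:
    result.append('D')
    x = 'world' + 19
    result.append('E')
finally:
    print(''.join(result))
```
BD

Try succeeds, else appends 'D', TypeError in else is uncaught, finally prints before exception propagates ('E' never appended)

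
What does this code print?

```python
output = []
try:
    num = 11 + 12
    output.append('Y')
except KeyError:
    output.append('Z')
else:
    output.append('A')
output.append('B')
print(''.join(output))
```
YAB

else block runs when no exception occurs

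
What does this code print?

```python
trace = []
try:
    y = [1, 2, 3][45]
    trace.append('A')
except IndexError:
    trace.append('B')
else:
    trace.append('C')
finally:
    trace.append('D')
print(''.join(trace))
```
BD

Exception: except runs, else skipped, finally runs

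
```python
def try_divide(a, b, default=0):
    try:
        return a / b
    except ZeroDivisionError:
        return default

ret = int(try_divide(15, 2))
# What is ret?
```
7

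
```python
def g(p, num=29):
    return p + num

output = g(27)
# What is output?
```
56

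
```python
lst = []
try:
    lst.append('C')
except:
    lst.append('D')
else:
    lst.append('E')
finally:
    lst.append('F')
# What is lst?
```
['C', 'E', 'F']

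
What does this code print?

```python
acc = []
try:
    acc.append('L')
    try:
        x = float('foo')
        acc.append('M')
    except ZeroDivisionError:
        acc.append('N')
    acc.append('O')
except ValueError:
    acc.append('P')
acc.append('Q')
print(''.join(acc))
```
LPQ

Inner handler doesn't match, propagates to outer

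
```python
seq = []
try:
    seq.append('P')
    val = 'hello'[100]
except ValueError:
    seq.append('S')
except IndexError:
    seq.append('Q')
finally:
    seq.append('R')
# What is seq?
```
['P', 'Q', 'R']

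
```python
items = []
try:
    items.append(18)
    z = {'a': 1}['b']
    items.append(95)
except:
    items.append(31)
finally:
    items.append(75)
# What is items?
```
[18, 31, 75]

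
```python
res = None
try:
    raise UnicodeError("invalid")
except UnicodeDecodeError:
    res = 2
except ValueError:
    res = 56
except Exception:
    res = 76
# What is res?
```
56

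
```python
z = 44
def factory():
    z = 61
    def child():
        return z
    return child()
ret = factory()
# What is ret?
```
61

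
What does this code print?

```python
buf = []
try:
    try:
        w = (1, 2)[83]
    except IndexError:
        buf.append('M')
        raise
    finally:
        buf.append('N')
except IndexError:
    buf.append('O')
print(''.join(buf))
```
MNO

finally runs before re-raised exception propagates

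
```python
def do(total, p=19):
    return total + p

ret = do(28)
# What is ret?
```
47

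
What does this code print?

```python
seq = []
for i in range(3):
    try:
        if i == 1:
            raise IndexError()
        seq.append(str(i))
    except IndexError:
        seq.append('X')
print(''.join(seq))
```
0X2

Exception on i=1 caught, loop continues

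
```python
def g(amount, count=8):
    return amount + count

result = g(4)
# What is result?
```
12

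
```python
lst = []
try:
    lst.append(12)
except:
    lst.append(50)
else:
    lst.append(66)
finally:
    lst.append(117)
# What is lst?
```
[12, 66, 117]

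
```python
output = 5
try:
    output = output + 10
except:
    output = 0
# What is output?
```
15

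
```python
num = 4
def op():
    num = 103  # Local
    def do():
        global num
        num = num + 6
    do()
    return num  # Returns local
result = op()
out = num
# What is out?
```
10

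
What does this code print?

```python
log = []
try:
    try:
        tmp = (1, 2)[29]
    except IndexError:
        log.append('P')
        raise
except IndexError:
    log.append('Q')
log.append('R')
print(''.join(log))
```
PQR

raise without argument re-raises current exception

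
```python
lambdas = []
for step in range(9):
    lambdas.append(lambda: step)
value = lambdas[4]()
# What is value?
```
8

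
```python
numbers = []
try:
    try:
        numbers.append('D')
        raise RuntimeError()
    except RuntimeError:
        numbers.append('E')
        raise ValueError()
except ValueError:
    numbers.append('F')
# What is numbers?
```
['D', 'E', 'F']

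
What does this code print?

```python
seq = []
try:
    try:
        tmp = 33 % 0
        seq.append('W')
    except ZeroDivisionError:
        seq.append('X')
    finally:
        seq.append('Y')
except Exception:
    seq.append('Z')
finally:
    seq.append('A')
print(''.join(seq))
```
XYA

Both finally blocks run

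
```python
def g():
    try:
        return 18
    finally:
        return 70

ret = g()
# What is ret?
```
70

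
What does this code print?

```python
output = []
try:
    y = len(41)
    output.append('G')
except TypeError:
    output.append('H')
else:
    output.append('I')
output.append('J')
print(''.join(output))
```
HJ

else block skipped when exception is caught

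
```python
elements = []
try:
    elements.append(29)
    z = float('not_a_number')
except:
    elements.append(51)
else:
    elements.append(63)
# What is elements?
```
[29, 51]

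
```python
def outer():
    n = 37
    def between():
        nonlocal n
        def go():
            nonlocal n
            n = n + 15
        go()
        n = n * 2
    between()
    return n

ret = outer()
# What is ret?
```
104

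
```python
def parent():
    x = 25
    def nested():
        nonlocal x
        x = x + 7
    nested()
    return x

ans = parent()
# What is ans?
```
32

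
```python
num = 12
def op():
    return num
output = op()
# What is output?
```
12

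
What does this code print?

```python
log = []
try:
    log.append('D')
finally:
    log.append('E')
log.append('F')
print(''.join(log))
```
DEF

try/finally without except, no exception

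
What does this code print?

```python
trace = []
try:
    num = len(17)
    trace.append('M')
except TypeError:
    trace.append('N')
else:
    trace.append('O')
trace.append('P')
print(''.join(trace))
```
NP

else block skipped when exception is caught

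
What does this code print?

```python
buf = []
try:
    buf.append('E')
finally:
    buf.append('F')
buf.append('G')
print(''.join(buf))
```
EFG

try/finally without except, no exception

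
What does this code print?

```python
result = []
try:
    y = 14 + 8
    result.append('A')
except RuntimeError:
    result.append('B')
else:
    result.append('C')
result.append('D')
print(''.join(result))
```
ACD

else block runs when no exception occurs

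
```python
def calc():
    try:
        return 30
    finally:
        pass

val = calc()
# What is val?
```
30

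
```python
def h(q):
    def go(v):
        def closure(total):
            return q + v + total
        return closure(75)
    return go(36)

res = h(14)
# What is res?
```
125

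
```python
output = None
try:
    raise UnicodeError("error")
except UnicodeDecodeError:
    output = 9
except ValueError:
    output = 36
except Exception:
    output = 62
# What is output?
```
36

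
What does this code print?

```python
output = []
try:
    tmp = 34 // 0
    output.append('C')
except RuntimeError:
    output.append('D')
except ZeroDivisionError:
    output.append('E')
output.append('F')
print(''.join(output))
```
EF

ZeroDivisionError is caught by its specific handler, not RuntimeError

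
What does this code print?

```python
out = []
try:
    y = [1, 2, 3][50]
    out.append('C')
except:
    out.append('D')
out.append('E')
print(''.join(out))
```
DE

Exception raised in try, caught by bare except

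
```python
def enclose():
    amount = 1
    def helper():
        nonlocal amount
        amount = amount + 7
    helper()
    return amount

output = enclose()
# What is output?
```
8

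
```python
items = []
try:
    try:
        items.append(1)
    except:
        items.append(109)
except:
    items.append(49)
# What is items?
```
[1]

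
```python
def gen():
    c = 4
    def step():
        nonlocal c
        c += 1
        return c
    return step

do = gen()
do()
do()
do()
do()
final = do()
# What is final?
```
9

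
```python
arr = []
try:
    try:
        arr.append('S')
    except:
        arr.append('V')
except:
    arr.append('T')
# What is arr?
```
['S']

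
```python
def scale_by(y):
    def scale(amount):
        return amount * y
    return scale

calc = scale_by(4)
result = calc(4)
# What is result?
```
16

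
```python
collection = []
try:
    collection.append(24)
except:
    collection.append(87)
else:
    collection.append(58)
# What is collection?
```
[24, 58]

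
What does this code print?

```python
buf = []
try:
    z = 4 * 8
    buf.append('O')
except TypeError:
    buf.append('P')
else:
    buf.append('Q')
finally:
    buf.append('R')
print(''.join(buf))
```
OQR

else runs before finally when no exception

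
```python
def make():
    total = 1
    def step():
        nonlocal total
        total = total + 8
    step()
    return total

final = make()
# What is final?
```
9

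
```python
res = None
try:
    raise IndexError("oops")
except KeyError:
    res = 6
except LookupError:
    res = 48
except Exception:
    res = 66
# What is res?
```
48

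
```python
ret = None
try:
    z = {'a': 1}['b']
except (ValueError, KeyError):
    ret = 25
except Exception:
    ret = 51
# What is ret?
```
25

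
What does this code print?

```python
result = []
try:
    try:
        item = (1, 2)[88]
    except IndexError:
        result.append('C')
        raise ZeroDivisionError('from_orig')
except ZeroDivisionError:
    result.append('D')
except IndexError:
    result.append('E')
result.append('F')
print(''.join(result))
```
CDF

ZeroDivisionError raised and caught, original IndexError not re-raised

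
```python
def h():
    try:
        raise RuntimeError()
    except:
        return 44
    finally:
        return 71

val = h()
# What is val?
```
71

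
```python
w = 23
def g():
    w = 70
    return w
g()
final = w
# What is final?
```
23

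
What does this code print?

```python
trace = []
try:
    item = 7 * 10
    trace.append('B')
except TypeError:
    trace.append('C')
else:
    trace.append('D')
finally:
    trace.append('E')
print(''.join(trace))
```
BDE

else runs before finally when no exception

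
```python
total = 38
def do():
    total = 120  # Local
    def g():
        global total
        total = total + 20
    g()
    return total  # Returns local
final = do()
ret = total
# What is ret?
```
58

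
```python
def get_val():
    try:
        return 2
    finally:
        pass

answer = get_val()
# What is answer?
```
2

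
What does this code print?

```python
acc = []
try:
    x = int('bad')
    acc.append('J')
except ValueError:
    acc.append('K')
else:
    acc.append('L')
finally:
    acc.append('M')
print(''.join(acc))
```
KM

Exception: except runs, else skipped, finally runs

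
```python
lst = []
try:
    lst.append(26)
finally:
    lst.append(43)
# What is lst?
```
[26, 43]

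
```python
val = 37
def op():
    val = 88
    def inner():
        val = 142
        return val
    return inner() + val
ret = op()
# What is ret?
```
230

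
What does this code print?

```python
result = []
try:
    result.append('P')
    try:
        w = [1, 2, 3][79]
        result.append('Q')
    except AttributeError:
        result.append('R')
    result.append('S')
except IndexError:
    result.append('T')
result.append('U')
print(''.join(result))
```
PTU

Inner handler doesn't match, propagates to outer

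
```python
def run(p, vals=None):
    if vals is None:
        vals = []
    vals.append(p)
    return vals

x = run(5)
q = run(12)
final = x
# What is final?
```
[5]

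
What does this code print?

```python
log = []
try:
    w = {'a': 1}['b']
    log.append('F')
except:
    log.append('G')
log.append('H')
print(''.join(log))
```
GH

Exception raised in try, caught by bare except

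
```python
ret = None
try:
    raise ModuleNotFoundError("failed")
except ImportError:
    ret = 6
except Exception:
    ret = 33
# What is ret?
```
6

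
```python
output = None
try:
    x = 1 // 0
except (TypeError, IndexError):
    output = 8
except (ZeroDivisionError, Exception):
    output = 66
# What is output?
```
66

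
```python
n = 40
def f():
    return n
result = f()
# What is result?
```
40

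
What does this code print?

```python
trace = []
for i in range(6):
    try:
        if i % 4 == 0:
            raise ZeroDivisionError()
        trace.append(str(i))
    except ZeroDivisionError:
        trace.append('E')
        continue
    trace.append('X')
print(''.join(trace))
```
E1X2X3XE5X

continue in except skips rest of loop body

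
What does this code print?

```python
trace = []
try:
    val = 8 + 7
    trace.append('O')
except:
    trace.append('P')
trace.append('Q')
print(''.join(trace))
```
OQ

No exception, try block completes normally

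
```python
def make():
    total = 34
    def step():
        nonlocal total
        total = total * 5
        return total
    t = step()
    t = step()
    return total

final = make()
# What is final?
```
850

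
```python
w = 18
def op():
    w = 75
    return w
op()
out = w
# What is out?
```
18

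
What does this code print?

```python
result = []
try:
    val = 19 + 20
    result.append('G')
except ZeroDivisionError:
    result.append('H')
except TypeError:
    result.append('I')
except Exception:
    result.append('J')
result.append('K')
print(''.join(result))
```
GK

No exception, try block completes normally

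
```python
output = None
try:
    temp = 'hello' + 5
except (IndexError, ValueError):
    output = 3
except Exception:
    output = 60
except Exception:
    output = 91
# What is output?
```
60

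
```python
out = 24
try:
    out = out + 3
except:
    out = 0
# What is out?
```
27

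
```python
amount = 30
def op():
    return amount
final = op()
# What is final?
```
30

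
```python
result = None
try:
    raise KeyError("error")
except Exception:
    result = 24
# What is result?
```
24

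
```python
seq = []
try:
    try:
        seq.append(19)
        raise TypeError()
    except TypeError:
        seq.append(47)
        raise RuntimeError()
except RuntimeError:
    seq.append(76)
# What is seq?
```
[19, 47, 76]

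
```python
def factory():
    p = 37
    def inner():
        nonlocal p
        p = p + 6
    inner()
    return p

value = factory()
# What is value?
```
43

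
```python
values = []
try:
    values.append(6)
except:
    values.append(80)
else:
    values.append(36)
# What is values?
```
[6, 36]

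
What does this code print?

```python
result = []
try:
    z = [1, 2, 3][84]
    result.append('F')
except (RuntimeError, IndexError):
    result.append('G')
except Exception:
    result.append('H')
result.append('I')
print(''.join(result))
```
GI

IndexError matches tuple containing it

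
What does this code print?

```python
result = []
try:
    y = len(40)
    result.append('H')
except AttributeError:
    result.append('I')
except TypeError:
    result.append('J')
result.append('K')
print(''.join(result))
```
JK

TypeError is caught by its specific handler, not AttributeError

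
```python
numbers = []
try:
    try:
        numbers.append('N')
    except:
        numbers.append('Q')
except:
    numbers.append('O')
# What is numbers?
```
['N']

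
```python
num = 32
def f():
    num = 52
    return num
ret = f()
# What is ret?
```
52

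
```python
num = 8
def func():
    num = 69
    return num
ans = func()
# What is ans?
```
69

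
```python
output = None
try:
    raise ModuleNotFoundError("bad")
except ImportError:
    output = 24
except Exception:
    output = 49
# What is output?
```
24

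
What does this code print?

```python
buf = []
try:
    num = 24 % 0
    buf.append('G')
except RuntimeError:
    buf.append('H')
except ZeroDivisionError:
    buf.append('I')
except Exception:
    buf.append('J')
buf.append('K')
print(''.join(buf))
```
IK

ZeroDivisionError matches before generic Exception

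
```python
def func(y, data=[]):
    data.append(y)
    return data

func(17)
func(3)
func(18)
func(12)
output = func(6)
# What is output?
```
[17, 3, 18, 12, 6]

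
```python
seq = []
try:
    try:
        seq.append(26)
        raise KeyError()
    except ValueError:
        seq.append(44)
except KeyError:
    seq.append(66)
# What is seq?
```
[26, 66]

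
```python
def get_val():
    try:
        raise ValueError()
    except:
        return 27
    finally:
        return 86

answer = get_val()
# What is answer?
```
86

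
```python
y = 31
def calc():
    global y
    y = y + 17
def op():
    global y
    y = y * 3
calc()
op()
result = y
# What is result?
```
144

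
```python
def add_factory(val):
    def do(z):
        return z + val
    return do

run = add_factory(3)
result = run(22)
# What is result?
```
25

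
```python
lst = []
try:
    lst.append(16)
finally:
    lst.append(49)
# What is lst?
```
[16, 49]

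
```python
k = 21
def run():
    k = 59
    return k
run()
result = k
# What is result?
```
21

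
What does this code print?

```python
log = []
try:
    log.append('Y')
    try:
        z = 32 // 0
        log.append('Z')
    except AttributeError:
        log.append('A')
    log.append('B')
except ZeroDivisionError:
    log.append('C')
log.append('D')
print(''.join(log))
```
YCD

Inner handler doesn't match, propagates to outer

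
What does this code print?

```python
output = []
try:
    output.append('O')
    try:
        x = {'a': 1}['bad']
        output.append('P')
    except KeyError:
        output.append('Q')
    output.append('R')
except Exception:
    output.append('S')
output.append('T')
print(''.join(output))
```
OQRT

Inner exception caught by inner handler, outer continues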